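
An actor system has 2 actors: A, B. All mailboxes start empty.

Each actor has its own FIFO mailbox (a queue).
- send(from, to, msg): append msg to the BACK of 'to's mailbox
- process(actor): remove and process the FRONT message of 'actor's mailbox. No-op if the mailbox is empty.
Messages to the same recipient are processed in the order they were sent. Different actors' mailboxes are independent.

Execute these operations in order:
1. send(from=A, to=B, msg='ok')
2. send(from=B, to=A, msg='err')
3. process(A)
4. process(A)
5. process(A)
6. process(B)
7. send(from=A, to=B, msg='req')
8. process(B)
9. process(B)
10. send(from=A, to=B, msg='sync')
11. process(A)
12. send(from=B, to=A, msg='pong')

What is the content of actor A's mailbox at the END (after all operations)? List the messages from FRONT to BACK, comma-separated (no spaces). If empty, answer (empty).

After 1 (send(from=A, to=B, msg='ok')): A:[] B:[ok]
After 2 (send(from=B, to=A, msg='err')): A:[err] B:[ok]
After 3 (process(A)): A:[] B:[ok]
After 4 (process(A)): A:[] B:[ok]
After 5 (process(A)): A:[] B:[ok]
After 6 (process(B)): A:[] B:[]
After 7 (send(from=A, to=B, msg='req')): A:[] B:[req]
After 8 (process(B)): A:[] B:[]
After 9 (process(B)): A:[] B:[]
After 10 (send(from=A, to=B, msg='sync')): A:[] B:[sync]
After 11 (process(A)): A:[] B:[sync]
After 12 (send(from=B, to=A, msg='pong')): A:[pong] B:[sync]

Answer: pong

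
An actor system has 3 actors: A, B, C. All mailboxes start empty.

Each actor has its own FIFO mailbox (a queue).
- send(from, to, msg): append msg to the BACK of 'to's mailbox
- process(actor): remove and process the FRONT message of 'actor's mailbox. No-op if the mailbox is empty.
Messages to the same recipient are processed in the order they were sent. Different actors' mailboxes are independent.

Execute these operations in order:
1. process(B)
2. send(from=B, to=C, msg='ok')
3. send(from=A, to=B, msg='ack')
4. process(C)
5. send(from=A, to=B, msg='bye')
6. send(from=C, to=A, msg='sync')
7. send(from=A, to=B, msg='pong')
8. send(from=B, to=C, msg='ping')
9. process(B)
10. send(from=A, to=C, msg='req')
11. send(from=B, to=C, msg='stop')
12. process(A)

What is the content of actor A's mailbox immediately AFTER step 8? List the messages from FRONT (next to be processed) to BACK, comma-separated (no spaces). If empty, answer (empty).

After 1 (process(B)): A:[] B:[] C:[]
After 2 (send(from=B, to=C, msg='ok')): A:[] B:[] C:[ok]
After 3 (send(from=A, to=B, msg='ack')): A:[] B:[ack] C:[ok]
After 4 (process(C)): A:[] B:[ack] C:[]
After 5 (send(from=A, to=B, msg='bye')): A:[] B:[ack,bye] C:[]
After 6 (send(from=C, to=A, msg='sync')): A:[sync] B:[ack,bye] C:[]
After 7 (send(from=A, to=B, msg='pong')): A:[sync] B:[ack,bye,pong] C:[]
After 8 (send(from=B, to=C, msg='ping')): A:[sync] B:[ack,bye,pong] C:[ping]

sync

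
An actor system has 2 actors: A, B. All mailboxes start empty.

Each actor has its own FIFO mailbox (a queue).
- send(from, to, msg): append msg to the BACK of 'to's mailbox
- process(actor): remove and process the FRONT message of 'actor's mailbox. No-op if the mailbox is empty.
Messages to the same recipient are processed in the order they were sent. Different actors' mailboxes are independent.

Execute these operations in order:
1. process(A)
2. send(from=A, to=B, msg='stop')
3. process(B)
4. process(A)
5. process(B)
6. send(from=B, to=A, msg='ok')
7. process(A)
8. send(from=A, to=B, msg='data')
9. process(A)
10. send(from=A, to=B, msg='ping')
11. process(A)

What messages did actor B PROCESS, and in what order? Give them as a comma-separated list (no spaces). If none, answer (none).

After 1 (process(A)): A:[] B:[]
After 2 (send(from=A, to=B, msg='stop')): A:[] B:[stop]
After 3 (process(B)): A:[] B:[]
After 4 (process(A)): A:[] B:[]
After 5 (process(B)): A:[] B:[]
After 6 (send(from=B, to=A, msg='ok')): A:[ok] B:[]
After 7 (process(A)): A:[] B:[]
After 8 (send(from=A, to=B, msg='data')): A:[] B:[data]
After 9 (process(A)): A:[] B:[data]
After 10 (send(from=A, to=B, msg='ping')): A:[] B:[data,ping]
After 11 (process(A)): A:[] B:[data,ping]

Answer: stop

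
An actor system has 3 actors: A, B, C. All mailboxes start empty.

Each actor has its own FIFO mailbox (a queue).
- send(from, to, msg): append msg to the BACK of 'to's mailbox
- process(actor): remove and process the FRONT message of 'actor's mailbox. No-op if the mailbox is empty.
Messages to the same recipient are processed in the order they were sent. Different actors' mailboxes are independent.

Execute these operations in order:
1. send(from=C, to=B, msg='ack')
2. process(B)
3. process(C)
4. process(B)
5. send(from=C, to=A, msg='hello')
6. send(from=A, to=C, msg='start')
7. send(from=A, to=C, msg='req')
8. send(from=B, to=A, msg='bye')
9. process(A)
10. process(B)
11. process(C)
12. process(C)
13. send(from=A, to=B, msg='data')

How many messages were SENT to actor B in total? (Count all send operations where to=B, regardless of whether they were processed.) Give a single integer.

Answer: 2

Derivation:
After 1 (send(from=C, to=B, msg='ack')): A:[] B:[ack] C:[]
After 2 (process(B)): A:[] B:[] C:[]
After 3 (process(C)): A:[] B:[] C:[]
After 4 (process(B)): A:[] B:[] C:[]
After 5 (send(from=C, to=A, msg='hello')): A:[hello] B:[] C:[]
After 6 (send(from=A, to=C, msg='start')): A:[hello] B:[] C:[start]
After 7 (send(from=A, to=C, msg='req')): A:[hello] B:[] C:[start,req]
After 8 (send(from=B, to=A, msg='bye')): A:[hello,bye] B:[] C:[start,req]
After 9 (process(A)): A:[bye] B:[] C:[start,req]
After 10 (process(B)): A:[bye] B:[] C:[start,req]
After 11 (process(C)): A:[bye] B:[] C:[req]
After 12 (process(C)): A:[bye] B:[] C:[]
After 13 (send(from=A, to=B, msg='data')): A:[bye] B:[data] C:[]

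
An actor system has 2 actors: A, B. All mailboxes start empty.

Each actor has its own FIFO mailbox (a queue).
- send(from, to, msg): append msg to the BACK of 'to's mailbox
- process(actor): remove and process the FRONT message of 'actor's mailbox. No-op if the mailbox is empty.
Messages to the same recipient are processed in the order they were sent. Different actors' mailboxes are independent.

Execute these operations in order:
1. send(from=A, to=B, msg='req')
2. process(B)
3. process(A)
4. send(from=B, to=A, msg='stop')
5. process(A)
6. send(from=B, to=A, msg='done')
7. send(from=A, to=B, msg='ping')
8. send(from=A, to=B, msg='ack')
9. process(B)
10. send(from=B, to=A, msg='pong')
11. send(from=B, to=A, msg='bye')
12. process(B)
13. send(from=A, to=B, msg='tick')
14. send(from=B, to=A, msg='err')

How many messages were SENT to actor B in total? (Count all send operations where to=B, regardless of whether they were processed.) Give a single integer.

Answer: 4

Derivation:
After 1 (send(from=A, to=B, msg='req')): A:[] B:[req]
After 2 (process(B)): A:[] B:[]
After 3 (process(A)): A:[] B:[]
After 4 (send(from=B, to=A, msg='stop')): A:[stop] B:[]
After 5 (process(A)): A:[] B:[]
After 6 (send(from=B, to=A, msg='done')): A:[done] B:[]
After 7 (send(from=A, to=B, msg='ping')): A:[done] B:[ping]
After 8 (send(from=A, to=B, msg='ack')): A:[done] B:[ping,ack]
After 9 (process(B)): A:[done] B:[ack]
After 10 (send(from=B, to=A, msg='pong')): A:[done,pong] B:[ack]
After 11 (send(from=B, to=A, msg='bye')): A:[done,pong,bye] B:[ack]
After 12 (process(B)): A:[done,pong,bye] B:[]
After 13 (send(from=A, to=B, msg='tick')): A:[done,pong,bye] B:[tick]
After 14 (send(from=B, to=A, msg='err')): A:[done,pong,bye,err] B:[tick]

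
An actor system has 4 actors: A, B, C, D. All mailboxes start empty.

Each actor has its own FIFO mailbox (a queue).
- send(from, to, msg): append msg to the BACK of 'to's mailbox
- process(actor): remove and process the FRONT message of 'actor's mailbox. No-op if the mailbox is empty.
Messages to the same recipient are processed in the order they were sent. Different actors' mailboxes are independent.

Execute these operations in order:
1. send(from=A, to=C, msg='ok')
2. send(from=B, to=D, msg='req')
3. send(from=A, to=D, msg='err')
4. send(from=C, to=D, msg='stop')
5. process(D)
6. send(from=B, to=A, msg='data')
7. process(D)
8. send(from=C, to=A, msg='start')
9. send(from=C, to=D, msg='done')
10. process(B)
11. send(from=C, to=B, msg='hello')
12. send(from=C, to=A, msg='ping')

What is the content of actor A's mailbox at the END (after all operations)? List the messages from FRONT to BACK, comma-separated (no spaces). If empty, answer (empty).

Answer: data,start,ping

Derivation:
After 1 (send(from=A, to=C, msg='ok')): A:[] B:[] C:[ok] D:[]
After 2 (send(from=B, to=D, msg='req')): A:[] B:[] C:[ok] D:[req]
After 3 (send(from=A, to=D, msg='err')): A:[] B:[] C:[ok] D:[req,err]
After 4 (send(from=C, to=D, msg='stop')): A:[] B:[] C:[ok] D:[req,err,stop]
After 5 (process(D)): A:[] B:[] C:[ok] D:[err,stop]
After 6 (send(from=B, to=A, msg='data')): A:[data] B:[] C:[ok] D:[err,stop]
After 7 (process(D)): A:[data] B:[] C:[ok] D:[stop]
After 8 (send(from=C, to=A, msg='start')): A:[data,start] B:[] C:[ok] D:[stop]
After 9 (send(from=C, to=D, msg='done')): A:[data,start] B:[] C:[ok] D:[stop,done]
After 10 (process(B)): A:[data,start] B:[] C:[ok] D:[stop,done]
After 11 (send(from=C, to=B, msg='hello')): A:[data,start] B:[hello] C:[ok] D:[stop,done]
After 12 (send(from=C, to=A, msg='ping')): A:[data,start,ping] B:[hello] C:[ok] D:[stop,done]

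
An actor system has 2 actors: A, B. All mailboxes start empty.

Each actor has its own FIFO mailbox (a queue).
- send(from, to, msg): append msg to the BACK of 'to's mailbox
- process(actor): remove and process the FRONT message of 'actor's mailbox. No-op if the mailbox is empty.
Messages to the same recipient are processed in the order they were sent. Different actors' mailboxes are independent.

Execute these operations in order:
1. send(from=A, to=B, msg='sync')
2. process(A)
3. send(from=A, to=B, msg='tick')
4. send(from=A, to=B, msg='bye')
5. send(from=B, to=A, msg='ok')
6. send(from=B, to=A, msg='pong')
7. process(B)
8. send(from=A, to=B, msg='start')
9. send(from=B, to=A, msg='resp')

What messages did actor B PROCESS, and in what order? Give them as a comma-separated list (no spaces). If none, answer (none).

Answer: sync

Derivation:
After 1 (send(from=A, to=B, msg='sync')): A:[] B:[sync]
After 2 (process(A)): A:[] B:[sync]
After 3 (send(from=A, to=B, msg='tick')): A:[] B:[sync,tick]
After 4 (send(from=A, to=B, msg='bye')): A:[] B:[sync,tick,bye]
After 5 (send(from=B, to=A, msg='ok')): A:[ok] B:[sync,tick,bye]
After 6 (send(from=B, to=A, msg='pong')): A:[ok,pong] B:[sync,tick,bye]
After 7 (process(B)): A:[ok,pong] B:[tick,bye]
After 8 (send(from=A, to=B, msg='start')): A:[ok,pong] B:[tick,bye,start]
After 9 (send(from=B, to=A, msg='resp')): A:[ok,pong,resp] B:[tick,bye,start]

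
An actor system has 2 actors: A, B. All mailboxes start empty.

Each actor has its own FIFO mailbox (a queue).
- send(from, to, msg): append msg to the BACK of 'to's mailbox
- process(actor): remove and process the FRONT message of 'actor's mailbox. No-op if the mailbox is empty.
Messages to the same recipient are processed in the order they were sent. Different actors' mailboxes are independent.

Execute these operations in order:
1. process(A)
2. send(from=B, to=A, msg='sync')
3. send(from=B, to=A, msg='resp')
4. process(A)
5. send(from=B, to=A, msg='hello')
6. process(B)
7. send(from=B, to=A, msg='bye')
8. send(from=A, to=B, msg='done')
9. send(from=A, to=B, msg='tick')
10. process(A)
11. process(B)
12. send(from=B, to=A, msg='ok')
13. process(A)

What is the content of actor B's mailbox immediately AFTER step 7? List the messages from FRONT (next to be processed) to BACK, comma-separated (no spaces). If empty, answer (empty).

After 1 (process(A)): A:[] B:[]
After 2 (send(from=B, to=A, msg='sync')): A:[sync] B:[]
After 3 (send(from=B, to=A, msg='resp')): A:[sync,resp] B:[]
After 4 (process(A)): A:[resp] B:[]
After 5 (send(from=B, to=A, msg='hello')): A:[resp,hello] B:[]
After 6 (process(B)): A:[resp,hello] B:[]
After 7 (send(from=B, to=A, msg='bye')): A:[resp,hello,bye] B:[]

(empty)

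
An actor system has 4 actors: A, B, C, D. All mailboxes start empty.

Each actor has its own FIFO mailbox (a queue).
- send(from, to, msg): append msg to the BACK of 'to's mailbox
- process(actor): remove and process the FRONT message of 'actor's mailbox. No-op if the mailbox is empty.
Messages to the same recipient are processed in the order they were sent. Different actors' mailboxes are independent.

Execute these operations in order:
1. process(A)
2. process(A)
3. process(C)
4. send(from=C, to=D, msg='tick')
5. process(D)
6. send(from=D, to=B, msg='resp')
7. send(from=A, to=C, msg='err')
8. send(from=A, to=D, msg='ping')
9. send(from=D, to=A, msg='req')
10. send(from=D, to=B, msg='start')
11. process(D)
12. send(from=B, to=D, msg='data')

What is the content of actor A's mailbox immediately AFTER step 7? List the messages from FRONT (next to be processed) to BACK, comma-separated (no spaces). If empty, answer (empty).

After 1 (process(A)): A:[] B:[] C:[] D:[]
After 2 (process(A)): A:[] B:[] C:[] D:[]
After 3 (process(C)): A:[] B:[] C:[] D:[]
After 4 (send(from=C, to=D, msg='tick')): A:[] B:[] C:[] D:[tick]
After 5 (process(D)): A:[] B:[] C:[] D:[]
After 6 (send(from=D, to=B, msg='resp')): A:[] B:[resp] C:[] D:[]
After 7 (send(from=A, to=C, msg='err')): A:[] B:[resp] C:[err] D:[]

(empty)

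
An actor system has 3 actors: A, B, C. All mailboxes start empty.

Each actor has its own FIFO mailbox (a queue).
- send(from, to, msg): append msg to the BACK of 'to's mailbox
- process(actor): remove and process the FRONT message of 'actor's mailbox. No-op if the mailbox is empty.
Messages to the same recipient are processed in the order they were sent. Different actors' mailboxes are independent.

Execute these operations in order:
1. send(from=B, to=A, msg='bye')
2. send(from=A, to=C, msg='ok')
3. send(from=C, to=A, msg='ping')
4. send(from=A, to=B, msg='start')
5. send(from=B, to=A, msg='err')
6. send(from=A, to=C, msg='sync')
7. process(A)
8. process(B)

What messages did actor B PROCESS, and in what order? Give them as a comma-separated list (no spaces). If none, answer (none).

After 1 (send(from=B, to=A, msg='bye')): A:[bye] B:[] C:[]
After 2 (send(from=A, to=C, msg='ok')): A:[bye] B:[] C:[ok]
After 3 (send(from=C, to=A, msg='ping')): A:[bye,ping] B:[] C:[ok]
After 4 (send(from=A, to=B, msg='start')): A:[bye,ping] B:[start] C:[ok]
After 5 (send(from=B, to=A, msg='err')): A:[bye,ping,err] B:[start] C:[ok]
After 6 (send(from=A, to=C, msg='sync')): A:[bye,ping,err] B:[start] C:[ok,sync]
After 7 (process(A)): A:[ping,err] B:[start] C:[ok,sync]
After 8 (process(B)): A:[ping,err] B:[] C:[ok,sync]

Answer: start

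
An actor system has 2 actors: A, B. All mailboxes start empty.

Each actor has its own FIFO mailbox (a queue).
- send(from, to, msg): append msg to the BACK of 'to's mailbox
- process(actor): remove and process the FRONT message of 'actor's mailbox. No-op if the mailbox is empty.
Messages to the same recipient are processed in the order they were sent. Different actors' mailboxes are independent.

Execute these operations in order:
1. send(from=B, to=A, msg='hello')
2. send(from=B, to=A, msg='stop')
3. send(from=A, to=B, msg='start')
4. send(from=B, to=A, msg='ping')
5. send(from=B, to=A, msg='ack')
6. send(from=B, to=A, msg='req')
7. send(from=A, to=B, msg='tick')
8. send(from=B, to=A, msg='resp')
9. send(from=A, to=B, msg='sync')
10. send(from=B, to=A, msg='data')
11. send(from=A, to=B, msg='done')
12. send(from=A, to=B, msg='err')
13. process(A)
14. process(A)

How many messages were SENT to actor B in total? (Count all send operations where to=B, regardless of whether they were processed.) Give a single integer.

Answer: 5

Derivation:
After 1 (send(from=B, to=A, msg='hello')): A:[hello] B:[]
After 2 (send(from=B, to=A, msg='stop')): A:[hello,stop] B:[]
After 3 (send(from=A, to=B, msg='start')): A:[hello,stop] B:[start]
After 4 (send(from=B, to=A, msg='ping')): A:[hello,stop,ping] B:[start]
After 5 (send(from=B, to=A, msg='ack')): A:[hello,stop,ping,ack] B:[start]
After 6 (send(from=B, to=A, msg='req')): A:[hello,stop,ping,ack,req] B:[start]
After 7 (send(from=A, to=B, msg='tick')): A:[hello,stop,ping,ack,req] B:[start,tick]
After 8 (send(from=B, to=A, msg='resp')): A:[hello,stop,ping,ack,req,resp] B:[start,tick]
After 9 (send(from=A, to=B, msg='sync')): A:[hello,stop,ping,ack,req,resp] B:[start,tick,sync]
After 10 (send(from=B, to=A, msg='data')): A:[hello,stop,ping,ack,req,resp,data] B:[start,tick,sync]
After 11 (send(from=A, to=B, msg='done')): A:[hello,stop,ping,ack,req,resp,data] B:[start,tick,sync,done]
After 12 (send(from=A, to=B, msg='err')): A:[hello,stop,ping,ack,req,resp,data] B:[start,tick,sync,done,err]
After 13 (process(A)): A:[stop,ping,ack,req,resp,data] B:[start,tick,sync,done,err]
After 14 (process(A)): A:[ping,ack,req,resp,data] B:[start,tick,sync,done,err]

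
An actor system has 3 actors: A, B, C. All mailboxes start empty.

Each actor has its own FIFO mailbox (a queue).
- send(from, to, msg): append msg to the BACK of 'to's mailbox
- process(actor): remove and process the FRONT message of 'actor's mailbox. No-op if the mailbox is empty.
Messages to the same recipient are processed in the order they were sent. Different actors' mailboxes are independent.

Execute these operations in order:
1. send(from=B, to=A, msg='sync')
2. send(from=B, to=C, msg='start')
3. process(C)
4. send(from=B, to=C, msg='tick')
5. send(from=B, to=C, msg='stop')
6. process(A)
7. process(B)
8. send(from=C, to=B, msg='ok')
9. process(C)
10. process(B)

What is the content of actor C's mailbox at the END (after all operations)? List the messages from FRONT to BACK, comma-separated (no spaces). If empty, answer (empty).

After 1 (send(from=B, to=A, msg='sync')): A:[sync] B:[] C:[]
After 2 (send(from=B, to=C, msg='start')): A:[sync] B:[] C:[start]
After 3 (process(C)): A:[sync] B:[] C:[]
After 4 (send(from=B, to=C, msg='tick')): A:[sync] B:[] C:[tick]
After 5 (send(from=B, to=C, msg='stop')): A:[sync] B:[] C:[tick,stop]
After 6 (process(A)): A:[] B:[] C:[tick,stop]
After 7 (process(B)): A:[] B:[] C:[tick,stop]
After 8 (send(from=C, to=B, msg='ok')): A:[] B:[ok] C:[tick,stop]
After 9 (process(C)): A:[] B:[ok] C:[stop]
After 10 (process(B)): A:[] B:[] C:[stop]

Answer: stop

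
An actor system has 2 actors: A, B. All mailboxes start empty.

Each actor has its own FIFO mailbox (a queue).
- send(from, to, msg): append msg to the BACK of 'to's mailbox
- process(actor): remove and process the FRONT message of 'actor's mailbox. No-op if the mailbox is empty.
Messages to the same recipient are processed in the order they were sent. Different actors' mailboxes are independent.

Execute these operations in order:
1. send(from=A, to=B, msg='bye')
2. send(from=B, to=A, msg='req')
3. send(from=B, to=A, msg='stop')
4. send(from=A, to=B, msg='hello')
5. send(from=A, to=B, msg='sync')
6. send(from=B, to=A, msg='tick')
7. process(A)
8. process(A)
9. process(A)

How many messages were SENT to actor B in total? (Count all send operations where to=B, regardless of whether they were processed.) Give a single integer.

Answer: 3

Derivation:
After 1 (send(from=A, to=B, msg='bye')): A:[] B:[bye]
After 2 (send(from=B, to=A, msg='req')): A:[req] B:[bye]
After 3 (send(from=B, to=A, msg='stop')): A:[req,stop] B:[bye]
After 4 (send(from=A, to=B, msg='hello')): A:[req,stop] B:[bye,hello]
After 5 (send(from=A, to=B, msg='sync')): A:[req,stop] B:[bye,hello,sync]
After 6 (send(from=B, to=A, msg='tick')): A:[req,stop,tick] B:[bye,hello,sync]
After 7 (process(A)): A:[stop,tick] B:[bye,hello,sync]
After 8 (process(A)): A:[tick] B:[bye,hello,sync]
After 9 (process(A)): A:[] B:[bye,hello,sync]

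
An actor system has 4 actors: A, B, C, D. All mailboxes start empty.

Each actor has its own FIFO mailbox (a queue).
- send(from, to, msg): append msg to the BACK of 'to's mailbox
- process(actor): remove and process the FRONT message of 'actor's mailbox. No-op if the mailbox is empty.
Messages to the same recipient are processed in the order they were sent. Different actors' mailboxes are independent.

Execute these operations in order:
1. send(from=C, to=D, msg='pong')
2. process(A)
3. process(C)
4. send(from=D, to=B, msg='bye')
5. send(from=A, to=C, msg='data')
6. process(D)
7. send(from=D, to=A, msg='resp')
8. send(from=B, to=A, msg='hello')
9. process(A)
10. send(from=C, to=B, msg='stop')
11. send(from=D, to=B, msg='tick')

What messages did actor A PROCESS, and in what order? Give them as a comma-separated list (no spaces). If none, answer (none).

After 1 (send(from=C, to=D, msg='pong')): A:[] B:[] C:[] D:[pong]
After 2 (process(A)): A:[] B:[] C:[] D:[pong]
After 3 (process(C)): A:[] B:[] C:[] D:[pong]
After 4 (send(from=D, to=B, msg='bye')): A:[] B:[bye] C:[] D:[pong]
After 5 (send(from=A, to=C, msg='data')): A:[] B:[bye] C:[data] D:[pong]
After 6 (process(D)): A:[] B:[bye] C:[data] D:[]
After 7 (send(from=D, to=A, msg='resp')): A:[resp] B:[bye] C:[data] D:[]
After 8 (send(from=B, to=A, msg='hello')): A:[resp,hello] B:[bye] C:[data] D:[]
After 9 (process(A)): A:[hello] B:[bye] C:[data] D:[]
After 10 (send(from=C, to=B, msg='stop')): A:[hello] B:[bye,stop] C:[data] D:[]
After 11 (send(from=D, to=B, msg='tick')): A:[hello] B:[bye,stop,tick] C:[data] D:[]

Answer: resp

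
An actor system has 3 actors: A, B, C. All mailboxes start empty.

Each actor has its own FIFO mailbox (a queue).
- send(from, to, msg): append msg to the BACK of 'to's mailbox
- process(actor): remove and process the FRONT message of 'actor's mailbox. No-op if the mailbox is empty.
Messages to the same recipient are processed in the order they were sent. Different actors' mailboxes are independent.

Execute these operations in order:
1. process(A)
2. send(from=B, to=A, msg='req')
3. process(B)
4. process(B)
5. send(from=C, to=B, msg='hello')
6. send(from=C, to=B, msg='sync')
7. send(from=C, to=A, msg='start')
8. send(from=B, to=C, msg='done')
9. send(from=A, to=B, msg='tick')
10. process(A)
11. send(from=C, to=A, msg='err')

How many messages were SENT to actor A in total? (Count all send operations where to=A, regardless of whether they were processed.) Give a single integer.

Answer: 3

Derivation:
After 1 (process(A)): A:[] B:[] C:[]
After 2 (send(from=B, to=A, msg='req')): A:[req] B:[] C:[]
After 3 (process(B)): A:[req] B:[] C:[]
After 4 (process(B)): A:[req] B:[] C:[]
After 5 (send(from=C, to=B, msg='hello')): A:[req] B:[hello] C:[]
After 6 (send(from=C, to=B, msg='sync')): A:[req] B:[hello,sync] C:[]
After 7 (send(from=C, to=A, msg='start')): A:[req,start] B:[hello,sync] C:[]
After 8 (send(from=B, to=C, msg='done')): A:[req,start] B:[hello,sync] C:[done]
After 9 (send(from=A, to=B, msg='tick')): A:[req,start] B:[hello,sync,tick] C:[done]
After 10 (process(A)): A:[start] B:[hello,sync,tick] C:[done]
After 11 (send(from=C, to=A, msg='err')): A:[start,err] B:[hello,sync,tick] C:[done]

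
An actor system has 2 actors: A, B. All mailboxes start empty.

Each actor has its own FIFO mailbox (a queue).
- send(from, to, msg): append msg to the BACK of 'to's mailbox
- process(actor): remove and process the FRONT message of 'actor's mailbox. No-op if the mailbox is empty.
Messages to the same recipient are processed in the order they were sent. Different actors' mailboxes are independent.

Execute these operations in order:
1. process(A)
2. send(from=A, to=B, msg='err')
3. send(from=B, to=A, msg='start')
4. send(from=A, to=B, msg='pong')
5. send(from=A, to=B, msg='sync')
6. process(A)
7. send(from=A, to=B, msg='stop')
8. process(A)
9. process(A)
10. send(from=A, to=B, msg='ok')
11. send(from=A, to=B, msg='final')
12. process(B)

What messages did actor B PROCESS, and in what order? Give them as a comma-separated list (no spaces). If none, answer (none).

Answer: err

Derivation:
After 1 (process(A)): A:[] B:[]
After 2 (send(from=A, to=B, msg='err')): A:[] B:[err]
After 3 (send(from=B, to=A, msg='start')): A:[start] B:[err]
After 4 (send(from=A, to=B, msg='pong')): A:[start] B:[err,pong]
After 5 (send(from=A, to=B, msg='sync')): A:[start] B:[err,pong,sync]
After 6 (process(A)): A:[] B:[err,pong,sync]
After 7 (send(from=A, to=B, msg='stop')): A:[] B:[err,pong,sync,stop]
After 8 (process(A)): A:[] B:[err,pong,sync,stop]
After 9 (process(A)): A:[] B:[err,pong,sync,stop]
After 10 (send(from=A, to=B, msg='ok')): A:[] B:[err,pong,sync,stop,ok]
After 11 (send(from=A, to=B, msg='final')): A:[] B:[err,pong,sync,stop,ok,final]
After 12 (process(B)): A:[] B:[pong,sync,stop,ok,final]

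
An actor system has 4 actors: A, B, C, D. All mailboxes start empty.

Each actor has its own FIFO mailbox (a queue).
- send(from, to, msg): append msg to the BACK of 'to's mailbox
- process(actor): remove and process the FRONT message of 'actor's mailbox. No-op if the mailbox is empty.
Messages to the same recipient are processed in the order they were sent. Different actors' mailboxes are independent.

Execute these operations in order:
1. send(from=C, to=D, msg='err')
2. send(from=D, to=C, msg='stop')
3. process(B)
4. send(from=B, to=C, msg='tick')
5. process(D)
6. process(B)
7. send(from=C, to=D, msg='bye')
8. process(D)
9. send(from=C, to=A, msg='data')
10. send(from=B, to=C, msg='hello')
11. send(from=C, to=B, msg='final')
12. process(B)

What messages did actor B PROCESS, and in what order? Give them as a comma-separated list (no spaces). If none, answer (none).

Answer: final

Derivation:
After 1 (send(from=C, to=D, msg='err')): A:[] B:[] C:[] D:[err]
After 2 (send(from=D, to=C, msg='stop')): A:[] B:[] C:[stop] D:[err]
After 3 (process(B)): A:[] B:[] C:[stop] D:[err]
After 4 (send(from=B, to=C, msg='tick')): A:[] B:[] C:[stop,tick] D:[err]
After 5 (process(D)): A:[] B:[] C:[stop,tick] D:[]
After 6 (process(B)): A:[] B:[] C:[stop,tick] D:[]
After 7 (send(from=C, to=D, msg='bye')): A:[] B:[] C:[stop,tick] D:[bye]
After 8 (process(D)): A:[] B:[] C:[stop,tick] D:[]
After 9 (send(from=C, to=A, msg='data')): A:[data] B:[] C:[stop,tick] D:[]
After 10 (send(from=B, to=C, msg='hello')): A:[data] B:[] C:[stop,tick,hello] D:[]
After 11 (send(from=C, to=B, msg='final')): A:[data] B:[final] C:[stop,tick,hello] D:[]
After 12 (process(B)): A:[data] B:[] C:[stop,tick,hello] D:[]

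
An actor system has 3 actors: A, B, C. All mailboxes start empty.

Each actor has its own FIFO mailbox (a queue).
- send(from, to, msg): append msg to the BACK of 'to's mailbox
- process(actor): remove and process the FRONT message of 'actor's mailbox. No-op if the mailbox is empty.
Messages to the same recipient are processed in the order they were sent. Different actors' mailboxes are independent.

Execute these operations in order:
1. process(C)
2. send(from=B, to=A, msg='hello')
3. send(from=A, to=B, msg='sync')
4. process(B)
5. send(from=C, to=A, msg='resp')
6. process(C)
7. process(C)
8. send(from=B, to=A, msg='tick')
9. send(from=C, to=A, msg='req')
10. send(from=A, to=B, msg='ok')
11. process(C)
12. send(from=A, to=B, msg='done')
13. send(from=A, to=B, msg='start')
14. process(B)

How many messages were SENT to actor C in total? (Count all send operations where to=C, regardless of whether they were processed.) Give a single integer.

After 1 (process(C)): A:[] B:[] C:[]
After 2 (send(from=B, to=A, msg='hello')): A:[hello] B:[] C:[]
After 3 (send(from=A, to=B, msg='sync')): A:[hello] B:[sync] C:[]
After 4 (process(B)): A:[hello] B:[] C:[]
After 5 (send(from=C, to=A, msg='resp')): A:[hello,resp] B:[] C:[]
After 6 (process(C)): A:[hello,resp] B:[] C:[]
After 7 (process(C)): A:[hello,resp] B:[] C:[]
After 8 (send(from=B, to=A, msg='tick')): A:[hello,resp,tick] B:[] C:[]
After 9 (send(from=C, to=A, msg='req')): A:[hello,resp,tick,req] B:[] C:[]
After 10 (send(from=A, to=B, msg='ok')): A:[hello,resp,tick,req] B:[ok] C:[]
After 11 (process(C)): A:[hello,resp,tick,req] B:[ok] C:[]
After 12 (send(from=A, to=B, msg='done')): A:[hello,resp,tick,req] B:[ok,done] C:[]
After 13 (send(from=A, to=B, msg='start')): A:[hello,resp,tick,req] B:[ok,done,start] C:[]
After 14 (process(B)): A:[hello,resp,tick,req] B:[done,start] C:[]

Answer: 0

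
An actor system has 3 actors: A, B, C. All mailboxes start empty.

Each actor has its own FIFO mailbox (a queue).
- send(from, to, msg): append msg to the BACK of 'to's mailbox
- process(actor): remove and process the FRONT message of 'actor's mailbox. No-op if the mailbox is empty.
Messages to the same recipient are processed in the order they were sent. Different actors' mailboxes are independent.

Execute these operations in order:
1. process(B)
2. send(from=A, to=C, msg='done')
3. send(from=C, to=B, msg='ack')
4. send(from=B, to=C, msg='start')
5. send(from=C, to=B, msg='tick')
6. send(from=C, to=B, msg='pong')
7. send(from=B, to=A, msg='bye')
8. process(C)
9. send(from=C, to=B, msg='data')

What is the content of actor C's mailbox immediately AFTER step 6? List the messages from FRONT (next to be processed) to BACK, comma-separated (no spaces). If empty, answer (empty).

After 1 (process(B)): A:[] B:[] C:[]
After 2 (send(from=A, to=C, msg='done')): A:[] B:[] C:[done]
After 3 (send(from=C, to=B, msg='ack')): A:[] B:[ack] C:[done]
After 4 (send(from=B, to=C, msg='start')): A:[] B:[ack] C:[done,start]
After 5 (send(from=C, to=B, msg='tick')): A:[] B:[ack,tick] C:[done,start]
After 6 (send(from=C, to=B, msg='pong')): A:[] B:[ack,tick,pong] C:[done,start]

done,start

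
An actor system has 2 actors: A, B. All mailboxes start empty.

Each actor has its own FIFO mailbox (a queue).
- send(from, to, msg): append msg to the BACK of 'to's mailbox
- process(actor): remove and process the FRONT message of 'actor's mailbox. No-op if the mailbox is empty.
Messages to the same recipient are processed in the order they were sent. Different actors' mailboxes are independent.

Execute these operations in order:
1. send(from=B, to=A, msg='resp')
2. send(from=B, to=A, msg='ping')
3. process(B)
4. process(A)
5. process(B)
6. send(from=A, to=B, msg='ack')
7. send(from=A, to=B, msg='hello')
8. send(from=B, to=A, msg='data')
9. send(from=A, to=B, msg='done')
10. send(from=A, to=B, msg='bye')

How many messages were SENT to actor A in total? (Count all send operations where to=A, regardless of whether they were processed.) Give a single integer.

After 1 (send(from=B, to=A, msg='resp')): A:[resp] B:[]
After 2 (send(from=B, to=A, msg='ping')): A:[resp,ping] B:[]
After 3 (process(B)): A:[resp,ping] B:[]
After 4 (process(A)): A:[ping] B:[]
After 5 (process(B)): A:[ping] B:[]
After 6 (send(from=A, to=B, msg='ack')): A:[ping] B:[ack]
After 7 (send(from=A, to=B, msg='hello')): A:[ping] B:[ack,hello]
After 8 (send(from=B, to=A, msg='data')): A:[ping,data] B:[ack,hello]
After 9 (send(from=A, to=B, msg='done')): A:[ping,data] B:[ack,hello,done]
After 10 (send(from=A, to=B, msg='bye')): A:[ping,data] B:[ack,hello,done,bye]

Answer: 3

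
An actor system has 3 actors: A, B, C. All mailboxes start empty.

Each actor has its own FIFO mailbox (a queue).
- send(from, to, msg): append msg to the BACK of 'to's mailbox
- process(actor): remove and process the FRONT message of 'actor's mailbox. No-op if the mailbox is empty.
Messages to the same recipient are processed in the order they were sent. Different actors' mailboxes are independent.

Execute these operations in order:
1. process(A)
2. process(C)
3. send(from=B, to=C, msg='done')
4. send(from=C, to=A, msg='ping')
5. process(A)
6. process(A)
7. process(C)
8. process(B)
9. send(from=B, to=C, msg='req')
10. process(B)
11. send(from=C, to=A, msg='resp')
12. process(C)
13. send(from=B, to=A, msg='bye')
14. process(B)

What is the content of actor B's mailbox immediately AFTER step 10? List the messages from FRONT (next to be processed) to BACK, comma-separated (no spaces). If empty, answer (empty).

After 1 (process(A)): A:[] B:[] C:[]
After 2 (process(C)): A:[] B:[] C:[]
After 3 (send(from=B, to=C, msg='done')): A:[] B:[] C:[done]
After 4 (send(from=C, to=A, msg='ping')): A:[ping] B:[] C:[done]
After 5 (process(A)): A:[] B:[] C:[done]
After 6 (process(A)): A:[] B:[] C:[done]
After 7 (process(C)): A:[] B:[] C:[]
After 8 (process(B)): A:[] B:[] C:[]
After 9 (send(from=B, to=C, msg='req')): A:[] B:[] C:[req]
After 10 (process(B)): A:[] B:[] C:[req]

(empty)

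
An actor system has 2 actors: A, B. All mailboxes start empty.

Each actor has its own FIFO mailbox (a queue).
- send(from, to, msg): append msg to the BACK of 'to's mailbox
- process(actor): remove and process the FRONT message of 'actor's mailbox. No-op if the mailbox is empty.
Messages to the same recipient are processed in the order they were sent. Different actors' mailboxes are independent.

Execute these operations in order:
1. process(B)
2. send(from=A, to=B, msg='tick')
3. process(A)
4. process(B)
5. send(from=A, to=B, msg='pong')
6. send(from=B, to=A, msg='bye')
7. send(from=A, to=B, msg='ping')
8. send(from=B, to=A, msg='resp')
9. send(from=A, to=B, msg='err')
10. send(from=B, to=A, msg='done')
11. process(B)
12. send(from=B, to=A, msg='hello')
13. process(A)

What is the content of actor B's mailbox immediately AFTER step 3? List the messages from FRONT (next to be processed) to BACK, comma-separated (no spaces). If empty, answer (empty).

After 1 (process(B)): A:[] B:[]
After 2 (send(from=A, to=B, msg='tick')): A:[] B:[tick]
After 3 (process(A)): A:[] B:[tick]

tick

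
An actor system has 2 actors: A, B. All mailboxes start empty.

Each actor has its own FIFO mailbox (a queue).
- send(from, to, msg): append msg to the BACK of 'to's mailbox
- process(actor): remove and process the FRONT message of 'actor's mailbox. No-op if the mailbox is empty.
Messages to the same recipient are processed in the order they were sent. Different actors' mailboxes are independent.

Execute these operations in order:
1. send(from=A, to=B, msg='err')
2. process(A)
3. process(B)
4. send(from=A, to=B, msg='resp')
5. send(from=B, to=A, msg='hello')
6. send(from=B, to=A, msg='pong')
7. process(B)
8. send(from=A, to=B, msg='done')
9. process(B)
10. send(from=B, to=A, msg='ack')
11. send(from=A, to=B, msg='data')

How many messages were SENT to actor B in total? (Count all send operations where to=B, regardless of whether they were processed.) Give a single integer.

Answer: 4

Derivation:
After 1 (send(from=A, to=B, msg='err')): A:[] B:[err]
After 2 (process(A)): A:[] B:[err]
After 3 (process(B)): A:[] B:[]
After 4 (send(from=A, to=B, msg='resp')): A:[] B:[resp]
After 5 (send(from=B, to=A, msg='hello')): A:[hello] B:[resp]
After 6 (send(from=B, to=A, msg='pong')): A:[hello,pong] B:[resp]
After 7 (process(B)): A:[hello,pong] B:[]
After 8 (send(from=A, to=B, msg='done')): A:[hello,pong] B:[done]
After 9 (process(B)): A:[hello,pong] B:[]
After 10 (send(from=B, to=A, msg='ack')): A:[hello,pong,ack] B:[]
After 11 (send(from=A, to=B, msg='data')): A:[hello,pong,ack] B:[data]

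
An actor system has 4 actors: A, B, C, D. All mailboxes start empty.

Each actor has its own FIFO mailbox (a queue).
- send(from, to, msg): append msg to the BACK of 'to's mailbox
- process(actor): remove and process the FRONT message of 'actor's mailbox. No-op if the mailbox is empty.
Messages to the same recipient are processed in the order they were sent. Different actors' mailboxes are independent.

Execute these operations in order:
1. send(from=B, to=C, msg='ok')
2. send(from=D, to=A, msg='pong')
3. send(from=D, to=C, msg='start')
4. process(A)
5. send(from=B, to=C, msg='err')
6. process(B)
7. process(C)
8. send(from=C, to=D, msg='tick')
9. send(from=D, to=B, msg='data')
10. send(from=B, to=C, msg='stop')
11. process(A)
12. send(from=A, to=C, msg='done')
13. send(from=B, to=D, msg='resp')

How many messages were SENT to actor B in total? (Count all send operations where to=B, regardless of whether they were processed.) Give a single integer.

Answer: 1

Derivation:
After 1 (send(from=B, to=C, msg='ok')): A:[] B:[] C:[ok] D:[]
After 2 (send(from=D, to=A, msg='pong')): A:[pong] B:[] C:[ok] D:[]
After 3 (send(from=D, to=C, msg='start')): A:[pong] B:[] C:[ok,start] D:[]
After 4 (process(A)): A:[] B:[] C:[ok,start] D:[]
After 5 (send(from=B, to=C, msg='err')): A:[] B:[] C:[ok,start,err] D:[]
After 6 (process(B)): A:[] B:[] C:[ok,start,err] D:[]
After 7 (process(C)): A:[] B:[] C:[start,err] D:[]
After 8 (send(from=C, to=D, msg='tick')): A:[] B:[] C:[start,err] D:[tick]
After 9 (send(from=D, to=B, msg='data')): A:[] B:[data] C:[start,err] D:[tick]
After 10 (send(from=B, to=C, msg='stop')): A:[] B:[data] C:[start,err,stop] D:[tick]
After 11 (process(A)): A:[] B:[data] C:[start,err,stop] D:[tick]
After 12 (send(from=A, to=C, msg='done')): A:[] B:[data] C:[start,err,stop,done] D:[tick]
After 13 (send(from=B, to=D, msg='resp')): A:[] B:[data] C:[start,err,stop,done] D:[tick,resp]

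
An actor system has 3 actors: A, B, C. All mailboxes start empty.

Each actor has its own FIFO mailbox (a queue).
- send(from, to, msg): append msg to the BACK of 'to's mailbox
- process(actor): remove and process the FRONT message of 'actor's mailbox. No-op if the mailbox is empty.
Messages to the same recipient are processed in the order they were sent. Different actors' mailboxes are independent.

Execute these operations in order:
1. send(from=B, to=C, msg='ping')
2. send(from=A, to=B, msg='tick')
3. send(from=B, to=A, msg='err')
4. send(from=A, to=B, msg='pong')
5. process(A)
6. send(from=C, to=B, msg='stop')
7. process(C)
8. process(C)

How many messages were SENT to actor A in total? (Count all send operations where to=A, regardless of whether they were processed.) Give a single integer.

After 1 (send(from=B, to=C, msg='ping')): A:[] B:[] C:[ping]
After 2 (send(from=A, to=B, msg='tick')): A:[] B:[tick] C:[ping]
After 3 (send(from=B, to=A, msg='err')): A:[err] B:[tick] C:[ping]
After 4 (send(from=A, to=B, msg='pong')): A:[err] B:[tick,pong] C:[ping]
After 5 (process(A)): A:[] B:[tick,pong] C:[ping]
After 6 (send(from=C, to=B, msg='stop')): A:[] B:[tick,pong,stop] C:[ping]
After 7 (process(C)): A:[] B:[tick,pong,stop] C:[]
After 8 (process(C)): A:[] B:[tick,pong,stop] C:[]

Answer: 1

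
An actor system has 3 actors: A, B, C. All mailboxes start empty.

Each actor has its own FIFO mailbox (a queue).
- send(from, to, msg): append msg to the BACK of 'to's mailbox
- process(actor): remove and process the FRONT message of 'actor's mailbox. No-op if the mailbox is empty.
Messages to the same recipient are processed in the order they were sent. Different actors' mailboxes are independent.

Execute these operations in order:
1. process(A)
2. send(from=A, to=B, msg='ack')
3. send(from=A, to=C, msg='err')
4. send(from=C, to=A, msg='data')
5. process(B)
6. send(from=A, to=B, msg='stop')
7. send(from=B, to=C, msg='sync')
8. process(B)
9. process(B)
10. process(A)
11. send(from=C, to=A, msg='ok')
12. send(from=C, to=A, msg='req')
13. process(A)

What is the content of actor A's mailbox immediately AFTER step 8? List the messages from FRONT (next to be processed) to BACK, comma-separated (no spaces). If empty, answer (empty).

After 1 (process(A)): A:[] B:[] C:[]
After 2 (send(from=A, to=B, msg='ack')): A:[] B:[ack] C:[]
After 3 (send(from=A, to=C, msg='err')): A:[] B:[ack] C:[err]
After 4 (send(from=C, to=A, msg='data')): A:[data] B:[ack] C:[err]
After 5 (process(B)): A:[data] B:[] C:[err]
After 6 (send(from=A, to=B, msg='stop')): A:[data] B:[stop] C:[err]
After 7 (send(from=B, to=C, msg='sync')): A:[data] B:[stop] C:[err,sync]
After 8 (process(B)): A:[data] B:[] C:[err,sync]

data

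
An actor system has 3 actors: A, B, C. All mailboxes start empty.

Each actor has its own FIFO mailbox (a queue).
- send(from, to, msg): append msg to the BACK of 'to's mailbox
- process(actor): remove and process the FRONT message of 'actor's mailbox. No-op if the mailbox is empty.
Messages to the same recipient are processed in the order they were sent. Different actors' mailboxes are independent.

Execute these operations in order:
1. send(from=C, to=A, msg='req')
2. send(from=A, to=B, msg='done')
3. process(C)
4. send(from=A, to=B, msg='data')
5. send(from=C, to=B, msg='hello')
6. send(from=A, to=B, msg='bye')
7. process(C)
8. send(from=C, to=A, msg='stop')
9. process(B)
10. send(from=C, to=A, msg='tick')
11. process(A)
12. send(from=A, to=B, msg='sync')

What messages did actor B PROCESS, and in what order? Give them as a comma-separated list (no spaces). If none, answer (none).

Answer: done

Derivation:
After 1 (send(from=C, to=A, msg='req')): A:[req] B:[] C:[]
After 2 (send(from=A, to=B, msg='done')): A:[req] B:[done] C:[]
After 3 (process(C)): A:[req] B:[done] C:[]
After 4 (send(from=A, to=B, msg='data')): A:[req] B:[done,data] C:[]
After 5 (send(from=C, to=B, msg='hello')): A:[req] B:[done,data,hello] C:[]
After 6 (send(from=A, to=B, msg='bye')): A:[req] B:[done,data,hello,bye] C:[]
After 7 (process(C)): A:[req] B:[done,data,hello,bye] C:[]
After 8 (send(from=C, to=A, msg='stop')): A:[req,stop] B:[done,data,hello,bye] C:[]
After 9 (process(B)): A:[req,stop] B:[data,hello,bye] C:[]
After 10 (send(from=C, to=A, msg='tick')): A:[req,stop,tick] B:[data,hello,bye] C:[]
After 11 (process(A)): A:[stop,tick] B:[data,hello,bye] C:[]
After 12 (send(from=A, to=B, msg='sync')): A:[stop,tick] B:[data,hello,bye,sync] C:[]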